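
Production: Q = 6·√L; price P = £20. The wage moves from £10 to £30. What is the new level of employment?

From P·MP_L = w with MP_L = 3·L^(-1/2), the labor demand is L(w) = (60/w)^(2).
At w = 10: L = 36. At w = 30: L = 4.

L* = 4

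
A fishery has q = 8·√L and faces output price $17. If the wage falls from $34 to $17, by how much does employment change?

ΔL = 12

From P·MP_L = w with MP_L = 4·L^(-1/2), the labor demand is L(w) = (68/w)^(2).
At w = 34: L = 4. At w = 17: L = 16.
ΔL = 16 − 4 = 12.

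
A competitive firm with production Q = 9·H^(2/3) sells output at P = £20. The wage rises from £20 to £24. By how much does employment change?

ΔH = -91

From P·MP_H = w with MP_H = 6·H^(-1/3), the labor demand is H(w) = (120/w)^(3).
At w = 20: H = 216. At w = 24: H = 125.
ΔH = 125 − 216 = -91.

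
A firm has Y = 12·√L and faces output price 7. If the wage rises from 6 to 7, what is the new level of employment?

L* = 36

From P·MP_L = w with MP_L = 6·L^(-1/2), the labor demand is L(w) = (42/w)^(2).
At w = 6: L = 49. At w = 7: L = 36.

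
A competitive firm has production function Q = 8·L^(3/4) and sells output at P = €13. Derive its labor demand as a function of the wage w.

L(w) = (78/w)^(4)

MP_L = (3/4)·8·L^(-1/4) = 6·L^(-1/4).
Setting P·MP_L = w: 78·L^(-1/4) = w.
Solving for L: L^(-1/4) = w/78, so L = (78/w)^(4).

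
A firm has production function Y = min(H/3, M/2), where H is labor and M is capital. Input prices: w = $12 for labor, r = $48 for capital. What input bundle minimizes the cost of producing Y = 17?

H* = 51, M* = 34

With a fixed-proportions technology, the cost-minimizing bundle uses no slack in either input: H/3 = M/2 = Y.
So H = 3·17 = 51 and M = 2·17 = 34.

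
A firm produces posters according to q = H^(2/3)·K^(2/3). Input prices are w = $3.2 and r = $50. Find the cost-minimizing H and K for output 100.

Cost minimization requires the marginal rate of technical substitution to equal the input-price ratio: MP_H/MP_K = w/r.
Here MP_H/MP_K = (2/3)·(K/H)/(2/3) = (K/H). Setting this equal to 3.2/50 = 0.064 gives K = 0.064H.
Substituting into q = 100: H^(2/3)·(0.064H)^(2/3) = 100.
Solving, H = 125 and K = 8.

H* = 125, K* = 8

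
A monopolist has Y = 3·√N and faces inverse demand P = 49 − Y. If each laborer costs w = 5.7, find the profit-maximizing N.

Marginal revenue from the inverse demand is MR = 49 − 2Y.
The marginal product is MP_N = 1.5·N^(-1/2).
A monopolist hires until marginal revenue product equals the wage: MR·MP_N = w.
At N, Y = 3·√N. Substituting and solving: (49 − 6·√N)·1.5·N^(-1/2) = 5.7 gives N = 25.

N* = 25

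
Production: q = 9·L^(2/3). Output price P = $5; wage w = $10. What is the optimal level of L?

MP_L = (2/3)·9·L^(-1/3) = 6·L^(-1/3).
Profit maximization for a price taker requires P·MP_L = w: 5·6·L^(-1/3) = 10.
So L^(-1/3) = 1/3, which gives L = 27.

L* = 27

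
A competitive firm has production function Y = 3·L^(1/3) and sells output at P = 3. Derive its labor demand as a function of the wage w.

L(w) = (3/w)^(3/2)

MP_L = (1/3)·3·L^(-2/3) = L^(-2/3).
Setting P·MP_L = w: 3·L^(-2/3) = w.
Solving for L: L^(-2/3) = w/3, so L = (3/w)^(3/2).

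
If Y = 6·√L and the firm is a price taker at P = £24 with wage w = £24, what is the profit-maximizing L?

L* = 9

MP_L = (1/2)·6·L^(-1/2) = 3·L^(-1/2).
Profit maximization for a price taker requires P·MP_L = w: 24·3·L^(-1/2) = 24.
So L^(-1/2) = 1/3, which gives L = 9.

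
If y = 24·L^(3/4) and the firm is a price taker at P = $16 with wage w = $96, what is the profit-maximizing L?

MP_L = (3/4)·24·L^(-1/4) = 18·L^(-1/4).
Profit maximization for a price taker requires P·MP_L = w: 16·18·L^(-1/4) = 96.
So L^(-1/4) = 1/3, which gives L = 81.

L* = 81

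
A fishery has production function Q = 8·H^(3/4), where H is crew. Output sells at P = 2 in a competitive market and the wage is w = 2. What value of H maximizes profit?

H* = 1296

MP_H = (3/4)·8·H^(-1/4) = 6·H^(-1/4).
Profit maximization for a price taker requires P·MP_H = w: 2·6·H^(-1/4) = 2.
So H^(-1/4) = 1/6, which gives H = 1296.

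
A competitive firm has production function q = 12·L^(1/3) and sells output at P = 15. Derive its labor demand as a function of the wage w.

L(w) = (60/w)^(3/2)

MP_L = (1/3)·12·L^(-2/3) = 4·L^(-2/3).
Setting P·MP_L = w: 60·L^(-2/3) = w.
Solving for L: L^(-2/3) = w/60, so L = (60/w)^(3/2).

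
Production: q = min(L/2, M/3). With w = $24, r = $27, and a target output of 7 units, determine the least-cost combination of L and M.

With a fixed-proportions technology, the cost-minimizing bundle uses no slack in either input: L/2 = M/3 = q.
So L = 2·7 = 14 and M = 3·7 = 21.

L* = 14, M* = 21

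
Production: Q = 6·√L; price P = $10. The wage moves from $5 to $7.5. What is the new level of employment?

L* = 16

From P·MP_L = w with MP_L = 3·L^(-1/2), the labor demand is L(w) = (30/w)^(2).
At w = 5: L = 36. At w = 7.5: L = 16.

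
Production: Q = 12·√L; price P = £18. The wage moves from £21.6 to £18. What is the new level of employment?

From P·MP_L = w with MP_L = 6·L^(-1/2), the labor demand is L(w) = (108/w)^(2).
At w = 21.6: L = 25. At w = 18: L = 36.

L* = 36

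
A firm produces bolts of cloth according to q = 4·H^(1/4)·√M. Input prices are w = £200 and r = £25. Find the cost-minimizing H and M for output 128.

Cost minimization requires the marginal rate of technical substitution to equal the input-price ratio: MP_H/MP_M = w/r.
Here MP_H/MP_M = (1/4)·(M/H)/(1/2) = 0.5·(M/H). Setting this equal to 200/25 = 8 gives M = 16H.
Substituting into q = 128: 4·H^(1/4)·(16H)^(1/2) = 128.
Solving, H = 16 and M = 256.

H* = 16, M* = 256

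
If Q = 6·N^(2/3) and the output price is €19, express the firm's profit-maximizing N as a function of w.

MP_N = (2/3)·6·N^(-1/3) = 4·N^(-1/3).
Setting P·MP_N = w: 76·N^(-1/3) = w.
Solving for N: N^(-1/3) = w/76, so N = (76/w)^(3).

N(w) = 438976/w³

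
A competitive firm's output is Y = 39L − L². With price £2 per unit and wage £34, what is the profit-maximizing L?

The marginal product of L is MP_L = 39 − 2L.
A price-taking firm hires until the value of the marginal product equals the wage: P·MP_L = w, so 2·(39 − 2L) = 34.
Then 39 − 2L = 17, giving L = 11.

L* = 11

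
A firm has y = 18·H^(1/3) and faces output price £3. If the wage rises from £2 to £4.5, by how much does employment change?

From P·MP_H = w with MP_H = 6·H^(-2/3), the labor demand is H(w) = (18/w)^(3/2).
At w = 2: H = 27. At w = 4.5: H = 8.
ΔH = 8 − 27 = -19.

ΔH = -19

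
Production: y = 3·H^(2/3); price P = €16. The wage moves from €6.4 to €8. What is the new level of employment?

H* = 64

From P·MP_H = w with MP_H = 2·H^(-1/3), the labor demand is H(w) = (32/w)^(3).
At w = 6.4: H = 125. At w = 8: H = 64.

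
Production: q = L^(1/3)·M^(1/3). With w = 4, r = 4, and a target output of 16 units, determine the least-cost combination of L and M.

L* = 64, M* = 64

Cost minimization requires the marginal rate of technical substitution to equal the input-price ratio: MP_L/MP_M = w/r.
Here MP_L/MP_M = (1/3)·(M/L)/(1/3) = (M/L). Setting this equal to 4/4 = 1 gives M = L.
Substituting into q = 16: L^(1/3)·(L)^(1/3) = 16.
Solving, L = 64 and M = 64.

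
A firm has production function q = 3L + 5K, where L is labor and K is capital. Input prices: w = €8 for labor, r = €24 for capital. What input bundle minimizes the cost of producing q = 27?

L* = 9, K* = 0

The inputs are perfect substitutes, so the firm uses whichever has the lower cost per unit of output.
Cost per unit of output via L is w/3 = 8/3; via K it is r/5 = 4.8. L is cheaper.
Producing q = 27 with L alone: L = 9, K = 0.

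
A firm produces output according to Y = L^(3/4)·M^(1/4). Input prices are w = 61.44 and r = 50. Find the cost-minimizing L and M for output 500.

Cost minimization requires the marginal rate of technical substitution to equal the input-price ratio: MP_L/MP_M = w/r.
Here MP_L/MP_M = (3/4)·(M/L)/(1/4) = 3·(M/L). Setting this equal to 61.44/50 = 1.2288 gives M = 0.4096L.
Substituting into Y = 500: L^(3/4)·(0.4096L)^(1/4) = 500.
Solving, L = 625 and M = 256.

L* = 625, M* = 256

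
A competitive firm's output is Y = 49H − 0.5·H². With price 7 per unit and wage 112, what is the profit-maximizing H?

H* = 33

The marginal product of H is MP_H = 49 − H.
A price-taking firm hires until the value of the marginal product equals the wage: P·MP_H = w, so 7·(49 − H) = 112.
Then 49 − H = 16, giving H = 33.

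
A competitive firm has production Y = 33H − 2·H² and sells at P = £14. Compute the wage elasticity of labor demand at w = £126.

ε = -0.375

From P·MP_H = w with MP_H = 33 − 4H, labor demand is H(w) = (33 − w/14)/4.
dH/dw = −1/(56) = -1/56.
At w = 126, H = 6, so ε = (dH/dw)·(w/H) = (-1/56)·(126/6) = -0.375.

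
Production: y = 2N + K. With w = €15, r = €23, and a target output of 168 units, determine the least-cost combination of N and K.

N* = 84, K* = 0

The inputs are perfect substitutes, so the firm uses whichever has the lower cost per unit of output.
Cost per unit of output via N is 7.5; via K it is 23. N is cheaper.
Producing y = 168 with N alone: N = 84, K = 0.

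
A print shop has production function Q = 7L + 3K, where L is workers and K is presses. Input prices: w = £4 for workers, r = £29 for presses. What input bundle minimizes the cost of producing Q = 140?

The inputs are perfect substitutes, so the firm uses whichever has the lower cost per unit of output.
Cost per unit of output via L is w/7 = 4/7; via K it is r/3 = 29/3. L is cheaper.
Producing Q = 140 with L alone: L = 20, K = 0.

L* = 20, K* = 0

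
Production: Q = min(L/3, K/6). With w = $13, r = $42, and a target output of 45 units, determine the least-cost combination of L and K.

L* = 135, K* = 270

With a fixed-proportions technology, the cost-minimizing bundle uses no slack in either input: L/3 = K/6 = Q.
So L = 3·45 = 135 and K = 6·45 = 270.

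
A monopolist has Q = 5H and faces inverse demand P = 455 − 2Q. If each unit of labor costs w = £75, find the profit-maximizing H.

Marginal revenue from the inverse demand is MR = 455 − 4Q.
The marginal product is MP_H = 5.
A monopolist hires until marginal revenue product equals the wage: MR·MP_H = w.
(455 − 20H)·5 = 75, so H = 22.

H* = 22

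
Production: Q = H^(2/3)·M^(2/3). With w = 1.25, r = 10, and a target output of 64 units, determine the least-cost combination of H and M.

Cost minimization requires the marginal rate of technical substitution to equal the input-price ratio: MP_H/MP_M = w/r.
Here MP_H/MP_M = (2/3)·(M/H)/(2/3) = (M/H). Setting this equal to 1.25/10 = 0.125 gives M = 0.125H.
Substituting into Q = 64: H^(2/3)·(0.125H)^(2/3) = 64.
Solving, H = 64 and M = 8.

H* = 64, M* = 8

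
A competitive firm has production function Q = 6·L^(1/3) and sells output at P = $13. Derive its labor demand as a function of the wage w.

MP_L = (1/3)·6·L^(-2/3) = 2·L^(-2/3).
Setting P·MP_L = w: 26·L^(-2/3) = w.
Solving for L: L^(-2/3) = w/26, so L = (26/w)^(3/2).

L(w) = (26/w)^(3/2)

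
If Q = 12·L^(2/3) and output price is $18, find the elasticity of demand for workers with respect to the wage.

MP_L = (2/3)·12·L^(-1/3), so P·MP_L = w gives 144·L^(-1/3) = w.
Solving, L(w) = (144/w)^(3). This is a constant-elasticity form: L ∝ w^(−3), so ε = −3.

ε = -3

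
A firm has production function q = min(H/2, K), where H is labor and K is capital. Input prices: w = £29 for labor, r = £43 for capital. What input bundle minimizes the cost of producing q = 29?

H* = 58, K* = 29

With a fixed-proportions technology, the cost-minimizing bundle uses no slack in either input: H/2 = K = q.
So H = 2·29 = 58 and K = 29.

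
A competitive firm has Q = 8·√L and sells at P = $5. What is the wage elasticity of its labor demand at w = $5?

MP_L = (1/2)·8·L^(-1/2), so P·MP_L = w gives 20·L^(-1/2) = w.
Solving, L(w) = (20/w)^(2). This is a constant-elasticity form: L ∝ w^(−2), so ε = −2.

ε = -2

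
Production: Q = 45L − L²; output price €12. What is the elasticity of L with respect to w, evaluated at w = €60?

ε = -0.125

From P·MP_L = w with MP_L = 45 − 2L, labor demand is L(w) = (45 − w/12)/2.
dL/dw = −1/(24) = -1/24.
At w = 60, L = 20, so ε = (dL/dw)·(w/L) = (-1/24)·(60/20) = -0.125.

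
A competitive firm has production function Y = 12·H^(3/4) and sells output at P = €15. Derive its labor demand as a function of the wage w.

H(w) = (135/w)^(4)

MP_H = (3/4)·12·H^(-1/4) = 9·H^(-1/4).
Setting P·MP_H = w: 135·H^(-1/4) = w.
Solving for H: H^(-1/4) = w/135, so H = (135/w)^(4).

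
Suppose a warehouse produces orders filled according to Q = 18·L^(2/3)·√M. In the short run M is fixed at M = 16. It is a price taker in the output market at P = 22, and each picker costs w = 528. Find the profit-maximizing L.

With M = 16, MP_L = (2/3)·18·L^(-1/3)·16^(1/2) = 48·L^(-1/3).
Profit maximization for a price taker requires P·MP_L = w: 22·48·L^(-1/3) = 528.
So L^(-1/3) = 0.5, which gives L = 8.

L* = 8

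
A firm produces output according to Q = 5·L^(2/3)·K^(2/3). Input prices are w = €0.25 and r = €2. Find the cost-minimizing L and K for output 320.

L* = 64, K* = 8

Cost minimization requires the marginal rate of technical substitution to equal the input-price ratio: MP_L/MP_K = w/r.
Here MP_L/MP_K = (2/3)·(K/L)/(2/3) = (K/L). Setting this equal to 0.25/2 = 0.125 gives K = 0.125L.
Substituting into Q = 320: 5·L^(2/3)·(0.125L)^(2/3) = 320.
Solving, L = 64 and K = 8.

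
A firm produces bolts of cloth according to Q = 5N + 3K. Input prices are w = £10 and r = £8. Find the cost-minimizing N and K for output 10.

N* = 2, K* = 0

The inputs are perfect substitutes, so the firm uses whichever has the lower cost per unit of output.
Cost per unit of output via N is w/5 = 2; via K it is r/3 = 8/3. N is cheaper.
Producing Q = 10 with N alone: N = 2, K = 0.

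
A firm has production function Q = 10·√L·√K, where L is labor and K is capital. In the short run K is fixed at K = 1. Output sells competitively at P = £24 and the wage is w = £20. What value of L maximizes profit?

With K = 1, MP_L = (1/2)·10·L^(-1/2)·1^(1/2) = 5·L^(-1/2).
Profit maximization for a price taker requires P·MP_L = w: 24·5·L^(-1/2) = 20.
So L^(-1/2) = 1/6, which gives L = 36.

L* = 36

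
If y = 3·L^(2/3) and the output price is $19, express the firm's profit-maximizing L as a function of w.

L(w) = 54872/w³

MP_L = (2/3)·3·L^(-1/3) = 2·L^(-1/3).
Setting P·MP_L = w: 38·L^(-1/3) = w.
Solving for L: L^(-1/3) = w/38, so L = (38/w)^(3).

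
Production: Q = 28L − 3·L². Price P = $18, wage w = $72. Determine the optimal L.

The marginal product of L is MP_L = 28 − 6L.
A price-taking firm hires until the value of the marginal product equals the wage: P·MP_L = w, so 18·(28 − 6L) = 72.
Then 28 − 6L = 4, giving L = 4.

L* = 4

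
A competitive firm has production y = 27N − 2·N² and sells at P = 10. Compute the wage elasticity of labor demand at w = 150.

From P·MP_N = w with MP_N = 27 − 4N, labor demand is N(w) = (27 − w/10)/4.
dN/dw = −1/(40) = -0.025.
At w = 150, N = 3, so ε = (dN/dw)·(w/N) = (-0.025)·(150/3) = -1.25.

ε = -1.25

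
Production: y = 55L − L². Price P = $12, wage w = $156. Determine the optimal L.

The marginal product of L is MP_L = 55 − 2L.
A price-taking firm hires until the value of the marginal product equals the wage: P·MP_L = w, so 12·(55 − 2L) = 156.
Then 55 − 2L = 13, giving L = 21.

L* = 21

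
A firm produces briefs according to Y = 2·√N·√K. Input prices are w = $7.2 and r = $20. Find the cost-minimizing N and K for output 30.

Cost minimization requires the marginal rate of technical substitution to equal the input-price ratio: MP_N/MP_K = w/r.
Here MP_N/MP_K = (1/2)·(K/N)/(1/2) = (K/N). Setting this equal to 7.2/20 = 0.36 gives K = 0.36N.
Substituting into Y = 30: 2·N^(1/2)·(0.36N)^(1/2) = 30.
Solving, N = 25 and K = 9.

N* = 25, K* = 9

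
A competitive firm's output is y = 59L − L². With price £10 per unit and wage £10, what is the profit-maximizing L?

The marginal product of L is MP_L = 59 − 2L.
A price-taking firm hires until the value of the marginal product equals the wage: P·MP_L = w, so 10·(59 − 2L) = 10.
Then 59 − 2L = 1, giving L = 29.

L* = 29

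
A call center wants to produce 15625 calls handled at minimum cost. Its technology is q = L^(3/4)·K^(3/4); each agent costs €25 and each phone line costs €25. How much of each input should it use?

Cost minimization requires the marginal rate of technical substitution to equal the input-price ratio: MP_L/MP_K = w/r.
Here MP_L/MP_K = (3/4)·(K/L)/(3/4) = (K/L). Setting this equal to 25/25 = 1 gives K = L.
Substituting into q = 15625: L^(3/4)·(L)^(3/4) = 15625.
Solving, L = 625 and K = 625.

L* = 625, K* = 625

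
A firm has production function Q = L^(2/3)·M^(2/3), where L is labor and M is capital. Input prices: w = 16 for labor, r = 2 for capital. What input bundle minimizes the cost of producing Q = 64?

Cost minimization requires the marginal rate of technical substitution to equal the input-price ratio: MP_L/MP_M = w/r.
Here MP_L/MP_M = (2/3)·(M/L)/(2/3) = (M/L). Setting this equal to 16/2 = 8 gives M = 8L.
Substituting into Q = 64: L^(2/3)·(8L)^(2/3) = 64.
Solving, L = 8 and M = 64.

L* = 8, M* = 64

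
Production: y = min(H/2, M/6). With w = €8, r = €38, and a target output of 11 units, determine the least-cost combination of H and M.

With a fixed-proportions technology, the cost-minimizing bundle uses no slack in either input: H/2 = M/6 = y.
So H = 2·11 = 22 and M = 6·11 = 66.

H* = 22, M* = 66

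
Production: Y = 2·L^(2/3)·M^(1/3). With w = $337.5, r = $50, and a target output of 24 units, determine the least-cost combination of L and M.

L* = 8, M* = 27

Cost minimization requires the marginal rate of technical substitution to equal the input-price ratio: MP_L/MP_M = w/r.
Here MP_L/MP_M = (2/3)·(M/L)/(1/3) = 2·(M/L). Setting this equal to 337.5/50 = 6.75 gives M = 3.375L.
Substituting into Y = 24: 2·L^(2/3)·(3.375L)^(1/3) = 24.
Solving, L = 8 and M = 27.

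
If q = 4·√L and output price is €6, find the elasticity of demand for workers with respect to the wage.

ε = -2

MP_L = (1/2)·4·L^(-1/2), so P·MP_L = w gives 12·L^(-1/2) = w.
Solving, L(w) = (12/w)^(2). This is a constant-elasticity form: L ∝ w^(−2), so ε = −2.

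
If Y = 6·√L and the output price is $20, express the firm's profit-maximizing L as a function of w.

L(w) = 3600/w²

MP_L = (1/2)·6·L^(-1/2) = 3·L^(-1/2).
Setting P·MP_L = w: 60·L^(-1/2) = w.
Solving for L: L^(-1/2) = w/60, so L = (60/w)^(2).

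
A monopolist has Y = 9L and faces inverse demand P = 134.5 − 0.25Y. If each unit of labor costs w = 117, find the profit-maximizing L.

Marginal revenue from the inverse demand is MR = 134.5 − 0.5Y.
The marginal product is MP_L = 9.
A monopolist hires until marginal revenue product equals the wage: MR·MP_L = w.
(134.5 − 4.5L)·9 = 117, so L = 27.

L* = 27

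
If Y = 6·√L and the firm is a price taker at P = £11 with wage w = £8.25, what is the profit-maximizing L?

MP_L = (1/2)·6·L^(-1/2) = 3·L^(-1/2).
Profit maximization for a price taker requires P·MP_L = w: 11·3·L^(-1/2) = 8.25.
So L^(-1/2) = 0.25, which gives L = 16.

L* = 16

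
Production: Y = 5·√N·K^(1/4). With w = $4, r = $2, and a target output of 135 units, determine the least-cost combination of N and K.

N* = 81, K* = 81

Cost minimization requires the marginal rate of technical substitution to equal the input-price ratio: MP_N/MP_K = w/r.
Here MP_N/MP_K = (1/2)·(K/N)/(1/4) = 2·(K/N). Setting this equal to 4/2 = 2 gives K = N.
Substituting into Y = 135: 5·N^(1/2)·(N)^(1/4) = 135.
Solving, N = 81 and K = 81.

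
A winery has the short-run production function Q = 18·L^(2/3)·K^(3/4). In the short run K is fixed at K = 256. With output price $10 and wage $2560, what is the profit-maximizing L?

With K = 256, MP_L = (2/3)·18·L^(-1/3)·256^(3/4) = 768·L^(-1/3).
Profit maximization for a price taker requires P·MP_L = w: 10·768·L^(-1/3) = 2560.
So L^(-1/3) = 1/3, which gives L = 27.

L* = 27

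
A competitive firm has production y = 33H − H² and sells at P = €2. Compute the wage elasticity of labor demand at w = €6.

From P·MP_H = w with MP_H = 33 − 2H, labor demand is H(w) = (33 − w/2)/2.
dH/dw = −1/(4) = -0.25.
At w = 6, H = 15, so ε = (dH/dw)·(w/H) = (-0.25)·(6/15) = -0.1.

ε = -0.1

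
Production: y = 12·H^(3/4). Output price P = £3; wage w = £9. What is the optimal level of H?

H* = 81

MP_H = (3/4)·12·H^(-1/4) = 9·H^(-1/4).
Profit maximization for a price taker requires P·MP_H = w: 3·9·H^(-1/4) = 9.
So H^(-1/4) = 1/3, which gives H = 81.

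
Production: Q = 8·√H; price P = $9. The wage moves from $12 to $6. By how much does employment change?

From P·MP_H = w with MP_H = 4·H^(-1/2), the labor demand is H(w) = (36/w)^(2).
At w = 12: H = 9. At w = 6: H = 36.
ΔH = 36 − 9 = 27.

ΔH = 27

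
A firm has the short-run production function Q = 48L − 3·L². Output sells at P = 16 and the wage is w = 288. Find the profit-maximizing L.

L* = 5

The marginal product of L is MP_L = 48 − 6L.
A price-taking firm hires until the value of the marginal product equals the wage: P·MP_L = w, so 16·(48 − 6L) = 288.
Then 48 − 6L = 18, giving L = 5.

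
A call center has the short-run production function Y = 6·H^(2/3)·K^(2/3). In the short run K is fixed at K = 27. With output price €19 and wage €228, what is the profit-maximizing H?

With K = 27, MP_H = (2/3)·6·H^(-1/3)·27^(2/3) = 36·H^(-1/3).
Profit maximization for a price taker requires P·MP_H = w: 19·36·H^(-1/3) = 228.
So H^(-1/3) = 1/3, which gives H = 27.

H* = 27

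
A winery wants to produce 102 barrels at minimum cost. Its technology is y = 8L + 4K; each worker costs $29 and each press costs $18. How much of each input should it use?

L* = 12.75, K* = 0

The inputs are perfect substitutes, so the firm uses whichever has the lower cost per unit of output.
Cost per unit of output via L is w/8 = 3.625; via K it is r/4 = 4.5. L is cheaper.
Producing y = 102 with L alone: L = 12.75, K = 0.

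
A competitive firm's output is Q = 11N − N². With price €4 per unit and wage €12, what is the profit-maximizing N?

The marginal product of N is MP_N = 11 − 2N.
A price-taking firm hires until the value of the marginal product equals the wage: P·MP_N = w, so 4·(11 − 2N) = 12.
Then 11 − 2N = 3, giving N = 4.

N* = 4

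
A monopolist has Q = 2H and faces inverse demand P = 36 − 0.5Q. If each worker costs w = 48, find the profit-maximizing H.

H* = 6

Marginal revenue from the inverse demand is MR = 36 − Q.
The marginal product is MP_H = 2.
A monopolist hires until marginal revenue product equals the wage: MR·MP_H = w.
(36 − 2H)·2 = 48, so H = 6.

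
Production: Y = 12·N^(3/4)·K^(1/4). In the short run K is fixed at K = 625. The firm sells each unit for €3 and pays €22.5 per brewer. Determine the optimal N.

N* = 1296

With K = 625, MP_N = (3/4)·12·N^(-1/4)·625^(1/4) = 45·N^(-1/4).
Profit maximization for a price taker requires P·MP_N = w: 3·45·N^(-1/4) = 22.5.
So N^(-1/4) = 1/6, which gives N = 1296.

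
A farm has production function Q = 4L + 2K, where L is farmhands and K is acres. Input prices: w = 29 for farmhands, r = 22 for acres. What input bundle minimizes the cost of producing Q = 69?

L* = 17.25, K* = 0

The inputs are perfect substitutes, so the firm uses whichever has the lower cost per unit of output.
Cost per unit of output via L is w/4 = 7.25; via K it is r/2 = 11. L is cheaper.
Producing Q = 69 with L alone: L = 17.25, K = 0.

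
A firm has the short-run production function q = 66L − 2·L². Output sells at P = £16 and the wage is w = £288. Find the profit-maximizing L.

The marginal product of L is MP_L = 66 − 4L.
A price-taking firm hires until the value of the marginal product equals the wage: P·MP_L = w, so 16·(66 − 4L) = 288.
Then 66 − 4L = 18, giving L = 12.

L* = 12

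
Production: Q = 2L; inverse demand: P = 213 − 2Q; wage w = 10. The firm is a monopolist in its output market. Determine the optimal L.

Marginal revenue from the inverse demand is MR = 213 − 4Q.
The marginal product is MP_L = 2.
A monopolist hires until marginal revenue product equals the wage: MR·MP_L = w.
(213 − 8L)·2 = 10, so L = 26.

L* = 26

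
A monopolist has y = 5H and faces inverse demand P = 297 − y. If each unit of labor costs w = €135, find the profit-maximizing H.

Marginal revenue from the inverse demand is MR = 297 − 2y.
The marginal product is MP_H = 5.
A monopolist hires until marginal revenue product equals the wage: MR·MP_H = w.
(297 − 10H)·5 = 135, so H = 27.

H* = 27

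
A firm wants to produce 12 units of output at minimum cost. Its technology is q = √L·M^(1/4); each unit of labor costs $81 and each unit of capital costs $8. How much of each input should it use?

L* = 16, M* = 81

Cost minimization requires the marginal rate of technical substitution to equal the input-price ratio: MP_L/MP_M = w/r.
Here MP_L/MP_M = (1/2)·(M/L)/(1/4) = 2·(M/L). Setting this equal to 81/8 = 10.125 gives M = 5.0625L.
Substituting into q = 12: L^(1/2)·(5.0625L)^(1/4) = 12.
Solving, L = 16 and M = 81.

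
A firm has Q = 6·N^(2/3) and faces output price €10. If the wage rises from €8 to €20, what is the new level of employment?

N* = 8

From P·MP_N = w with MP_N = 4·N^(-1/3), the labor demand is N(w) = (40/w)^(3).
At w = 8: N = 125. At w = 20: N = 8.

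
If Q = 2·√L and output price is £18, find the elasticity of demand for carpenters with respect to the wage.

ε = -2

MP_L = (1/2)·2·L^(-1/2), so P·MP_L = w gives 18·L^(-1/2) = w.
Solving, L(w) = (18/w)^(2). This is a constant-elasticity form: L ∝ w^(−2), so ε = −2.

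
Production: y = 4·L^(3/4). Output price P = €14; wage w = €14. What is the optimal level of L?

MP_L = (3/4)·4·L^(-1/4) = 3·L^(-1/4).
Profit maximization for a price taker requires P·MP_L = w: 14·3·L^(-1/4) = 14.
So L^(-1/4) = 1/3, which gives L = 81.

L* = 81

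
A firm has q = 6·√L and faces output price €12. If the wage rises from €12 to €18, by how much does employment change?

From P·MP_L = w with MP_L = 3·L^(-1/2), the labor demand is L(w) = (36/w)^(2).
At w = 12: L = 9. At w = 18: L = 4.
ΔL = 4 − 9 = -5.

ΔL = -5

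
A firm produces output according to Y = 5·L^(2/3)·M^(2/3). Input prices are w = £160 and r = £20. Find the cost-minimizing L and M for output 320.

L* = 8, M* = 64

Cost minimization requires the marginal rate of technical substitution to equal the input-price ratio: MP_L/MP_M = w/r.
Here MP_L/MP_M = (2/3)·(M/L)/(2/3) = (M/L). Setting this equal to 160/20 = 8 gives M = 8L.
Substituting into Y = 320: 5·L^(2/3)·(8L)^(2/3) = 320.
Solving, L = 8 and M = 64.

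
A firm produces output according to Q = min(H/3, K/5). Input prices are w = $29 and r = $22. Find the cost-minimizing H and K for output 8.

With a fixed-proportions technology, the cost-minimizing bundle uses no slack in either input: H/3 = K/5 = Q.
So H = 3·8 = 24 and K = 5·8 = 40.

H* = 24, K* = 40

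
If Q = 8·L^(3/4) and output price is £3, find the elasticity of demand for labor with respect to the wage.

MP_L = (3/4)·8·L^(-1/4), so P·MP_L = w gives 18·L^(-1/4) = w.
Solving, L(w) = (18/w)^(4). This is a constant-elasticity form: L ∝ w^(−4), so ε = −4.

ε = -4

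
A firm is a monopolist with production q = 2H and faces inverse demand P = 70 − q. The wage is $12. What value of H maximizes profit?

Marginal revenue from the inverse demand is MR = 70 − 2q.
The marginal product is MP_H = 2.
A monopolist hires until marginal revenue product equals the wage: MR·MP_H = w.
(70 − 4H)·2 = 12, so H = 16.

H* = 16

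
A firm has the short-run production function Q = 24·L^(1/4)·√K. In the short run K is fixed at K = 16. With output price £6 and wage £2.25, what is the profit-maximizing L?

L* = 256

With K = 16, MP_L = (1/4)·24·L^(-3/4)·16^(1/2) = 24·L^(-3/4).
Profit maximization for a price taker requires P·MP_L = w: 6·24·L^(-3/4) = 2.25.
So L^(-3/4) = 0.015625, which gives L = 256.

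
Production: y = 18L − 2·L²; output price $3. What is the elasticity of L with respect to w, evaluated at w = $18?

ε = -0.5

From P·MP_L = w with MP_L = 18 − 4L, labor demand is L(w) = (18 − w/3)/4.
dL/dw = −1/(12) = -1/12.
At w = 18, L = 3, so ε = (dL/dw)·(w/L) = (-1/12)·(18/3) = -0.5.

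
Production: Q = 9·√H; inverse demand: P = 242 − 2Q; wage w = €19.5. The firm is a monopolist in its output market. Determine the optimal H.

Marginal revenue from the inverse demand is MR = 242 − 4Q.
The marginal product is MP_H = 4.5·H^(-1/2).
A monopolist hires until marginal revenue product equals the wage: MR·MP_H = w.
At H, Q = 9·√H. Substituting and solving: (242 − 36·√H)·4.5·H^(-1/2) = 19.5 gives H = 36.

H* = 36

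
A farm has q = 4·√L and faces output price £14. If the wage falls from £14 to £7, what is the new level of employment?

L* = 16

From P·MP_L = w with MP_L = 2·L^(-1/2), the labor demand is L(w) = (28/w)^(2).
At w = 14: L = 4. At w = 7: L = 16.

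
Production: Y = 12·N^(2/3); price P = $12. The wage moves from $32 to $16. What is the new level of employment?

From P·MP_N = w with MP_N = 8·N^(-1/3), the labor demand is N(w) = (96/w)^(3).
At w = 32: N = 27. At w = 16: N = 216.

N* = 216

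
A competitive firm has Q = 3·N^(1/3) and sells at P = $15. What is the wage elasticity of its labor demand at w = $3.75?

MP_N = (1/3)·3·N^(-2/3), so P·MP_N = w gives 15·N^(-2/3) = w.
Solving, N(w) = (15/w)^(3/2). This is a constant-elasticity form: N ∝ w^(−3/2), so ε = −3/2.

ε = -1.5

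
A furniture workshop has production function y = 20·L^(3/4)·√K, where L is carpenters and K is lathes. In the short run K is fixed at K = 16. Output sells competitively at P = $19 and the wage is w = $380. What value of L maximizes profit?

With K = 16, MP_L = (3/4)·20·L^(-1/4)·16^(1/2) = 60·L^(-1/4).
Profit maximization for a price taker requires P·MP_L = w: 19·60·L^(-1/4) = 380.
So L^(-1/4) = 1/3, which gives L = 81.

L* = 81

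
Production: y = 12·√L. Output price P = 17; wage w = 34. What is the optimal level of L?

L* = 9

MP_L = (1/2)·12·L^(-1/2) = 6·L^(-1/2).
Profit maximization for a price taker requires P·MP_L = w: 17·6·L^(-1/2) = 34.
So L^(-1/2) = 1/3, which gives L = 9.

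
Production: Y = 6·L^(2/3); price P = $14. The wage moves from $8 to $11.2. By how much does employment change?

ΔL = -218

From P·MP_L = w with MP_L = 4·L^(-1/3), the labor demand is L(w) = (56/w)^(3).
At w = 8: L = 343. At w = 11.2: L = 125.
ΔL = 125 − 343 = -218.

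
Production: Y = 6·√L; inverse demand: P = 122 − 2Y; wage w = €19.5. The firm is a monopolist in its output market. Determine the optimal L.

Marginal revenue from the inverse demand is MR = 122 − 4Y.
The marginal product is MP_L = 3·L^(-1/2).
A monopolist hires until marginal revenue product equals the wage: MR·MP_L = w.
At L, Y = 6·√L. Substituting and solving: (122 − 24·√L)·3·L^(-1/2) = 19.5 gives L = 16.

L* = 16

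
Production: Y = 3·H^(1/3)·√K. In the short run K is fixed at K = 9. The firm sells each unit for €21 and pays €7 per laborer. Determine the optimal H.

With K = 9, MP_H = (1/3)·3·H^(-2/3)·9^(1/2) = 3·H^(-2/3).
Profit maximization for a price taker requires P·MP_H = w: 21·3·H^(-2/3) = 7.
So H^(-2/3) = 1/9, which gives H = 27.

H* = 27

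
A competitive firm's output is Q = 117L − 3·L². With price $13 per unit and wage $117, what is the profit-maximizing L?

L* = 18

The marginal product of L is MP_L = 117 − 6L.
A price-taking firm hires until the value of the marginal product equals the wage: P·MP_L = w, so 13·(117 − 6L) = 117.
Then 117 − 6L = 9, giving L = 18.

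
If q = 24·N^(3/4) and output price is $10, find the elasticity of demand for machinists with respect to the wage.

ε = -4

MP_N = (3/4)·24·N^(-1/4), so P·MP_N = w gives 180·N^(-1/4) = w.
Solving, N(w) = (180/w)^(4). This is a constant-elasticity form: N ∝ w^(−4), so ε = −4.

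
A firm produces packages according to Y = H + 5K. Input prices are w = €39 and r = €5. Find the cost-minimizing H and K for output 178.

The inputs are perfect substitutes, so the firm uses whichever has the lower cost per unit of output.
Cost per unit of output via H is 39; via K it is 1. K is cheaper.
Producing Y = 178 with K alone: H = 0, K = 35.6.

H* = 0, K* = 35.6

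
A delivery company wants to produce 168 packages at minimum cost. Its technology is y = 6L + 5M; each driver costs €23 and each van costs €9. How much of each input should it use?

L* = 0, M* = 33.6

The inputs are perfect substitutes, so the firm uses whichever has the lower cost per unit of output.
Cost per unit of output via L is w/6 = 23/6; via M it is r/5 = 1.8. M is cheaper.
Producing y = 168 with M alone: L = 0, M = 33.6.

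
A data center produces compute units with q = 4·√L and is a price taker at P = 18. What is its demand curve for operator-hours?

MP_L = (1/2)·4·L^(-1/2) = 2·L^(-1/2).
Setting P·MP_L = w: 36·L^(-1/2) = w.
Solving for L: L^(-1/2) = w/36, so L = (36/w)^(2).

L(w) = 1296/w²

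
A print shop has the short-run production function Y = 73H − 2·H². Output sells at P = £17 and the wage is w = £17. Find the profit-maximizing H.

H* = 18

The marginal product of H is MP_H = 73 − 4H.
A price-taking firm hires until the value of the marginal product equals the wage: P·MP_H = w, so 17·(73 − 4H) = 17.
Then 73 − 4H = 1, giving H = 18.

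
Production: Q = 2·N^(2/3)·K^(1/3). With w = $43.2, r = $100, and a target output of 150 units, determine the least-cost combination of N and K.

Cost minimization requires the marginal rate of technical substitution to equal the input-price ratio: MP_N/MP_K = w/r.
Here MP_N/MP_K = (2/3)·(K/N)/(1/3) = 2·(K/N). Setting this equal to 43.2/100 = 0.432 gives K = 0.216N.
Substituting into Q = 150: 2·N^(2/3)·(0.216N)^(1/3) = 150.
Solving, N = 125 and K = 27.

N* = 125, K* = 27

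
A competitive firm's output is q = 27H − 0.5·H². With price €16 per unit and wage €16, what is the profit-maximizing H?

The marginal product of H is MP_H = 27 − H.
A price-taking firm hires until the value of the marginal product equals the wage: P·MP_H = w, so 16·(27 − H) = 16.
Then 27 − H = 1, giving H = 26.

H* = 26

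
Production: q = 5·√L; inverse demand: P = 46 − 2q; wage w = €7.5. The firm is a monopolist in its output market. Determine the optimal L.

Marginal revenue from the inverse demand is MR = 46 − 4q.
The marginal product is MP_L = 2.5·L^(-1/2).
A monopolist hires until marginal revenue product equals the wage: MR·MP_L = w.
At L, q = 5·√L. Substituting and solving: (46 − 20·√L)·2.5·L^(-1/2) = 7.5 gives L = 4.

L* = 4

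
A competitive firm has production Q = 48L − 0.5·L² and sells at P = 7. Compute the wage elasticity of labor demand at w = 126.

From P·MP_L = w with MP_L = 48 − L, labor demand is L(w) = 48 − w/7.
dL/dw = −1/(7) = -1/7.
At w = 126, L = 30, so ε = (dL/dw)·(w/L) = (-1/7)·(126/30) = -0.6.

ε = -0.6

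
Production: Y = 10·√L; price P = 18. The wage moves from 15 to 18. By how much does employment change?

ΔL = -11

From P·MP_L = w with MP_L = 5·L^(-1/2), the labor demand is L(w) = (90/w)^(2).
At w = 15: L = 36. At w = 18: L = 25.
ΔL = 25 − 36 = -11.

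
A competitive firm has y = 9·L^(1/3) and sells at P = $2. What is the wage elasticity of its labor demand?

MP_L = (1/3)·9·L^(-2/3), so P·MP_L = w gives 6·L^(-2/3) = w.
Solving, L(w) = (6/w)^(3/2). This is a constant-elasticity form: L ∝ w^(−3/2), so ε = −3/2.

ε = -1.5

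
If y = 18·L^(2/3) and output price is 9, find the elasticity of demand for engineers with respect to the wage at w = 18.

MP_L = (2/3)·18·L^(-1/3), so P·MP_L = w gives 108·L^(-1/3) = w.
Solving, L(w) = (108/w)^(3). This is a constant-elasticity form: L ∝ w^(−3), so ε = −3.

ε = -3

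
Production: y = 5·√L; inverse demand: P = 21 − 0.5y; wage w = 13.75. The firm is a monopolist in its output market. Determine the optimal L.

Marginal revenue from the inverse demand is MR = 21 − y.
The marginal product is MP_L = 2.5·L^(-1/2).
A monopolist hires until marginal revenue product equals the wage: MR·MP_L = w.
At L, y = 5·√L. Substituting and solving: (21 − 5·√L)·2.5·L^(-1/2) = 13.75 gives L = 4.

L* = 4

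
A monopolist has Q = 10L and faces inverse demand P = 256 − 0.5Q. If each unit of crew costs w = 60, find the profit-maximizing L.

Marginal revenue from the inverse demand is MR = 256 − Q.
The marginal product is MP_L = 10.
A monopolist hires until marginal revenue product equals the wage: MR·MP_L = w.
(256 − 10L)·10 = 60, so L = 25.

L* = 25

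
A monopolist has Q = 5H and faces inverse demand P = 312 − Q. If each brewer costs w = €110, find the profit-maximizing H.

H* = 29

Marginal revenue from the inverse demand is MR = 312 − 2Q.
The marginal product is MP_H = 5.
A monopolist hires until marginal revenue product equals the wage: MR·MP_H = w.
(312 − 10H)·5 = 110, so H = 29.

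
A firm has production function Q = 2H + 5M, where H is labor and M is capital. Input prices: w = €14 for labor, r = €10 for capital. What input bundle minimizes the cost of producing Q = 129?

H* = 0, M* = 25.8

The inputs are perfect substitutes, so the firm uses whichever has the lower cost per unit of output.
Cost per unit of output via H is w/2 = 7; via M it is r/5 = 2. M is cheaper.
Producing Q = 129 with M alone: H = 0, M = 25.8.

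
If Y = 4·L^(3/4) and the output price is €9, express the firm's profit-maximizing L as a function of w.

L(w) = 531441/w^(4)

MP_L = (3/4)·4·L^(-1/4) = 3·L^(-1/4).
Setting P·MP_L = w: 27·L^(-1/4) = w.
Solving for L: L^(-1/4) = w/27, so L = (27/w)^(4).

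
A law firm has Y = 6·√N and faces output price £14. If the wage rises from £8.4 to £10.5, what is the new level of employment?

From P·MP_N = w with MP_N = 3·N^(-1/2), the labor demand is N(w) = (42/w)^(2).
At w = 8.4: N = 25. At w = 10.5: N = 16.

N* = 16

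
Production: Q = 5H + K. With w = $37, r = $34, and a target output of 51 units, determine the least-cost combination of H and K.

H* = 10.2, K* = 0

The inputs are perfect substitutes, so the firm uses whichever has the lower cost per unit of output.
Cost per unit of output via H is 7.4; via K it is 34. H is cheaper.
Producing Q = 51 with H alone: H = 10.2, K = 0.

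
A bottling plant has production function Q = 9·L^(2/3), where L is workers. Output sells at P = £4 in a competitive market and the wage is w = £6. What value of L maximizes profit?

MP_L = (2/3)·9·L^(-1/3) = 6·L^(-1/3).
Profit maximization for a price taker requires P·MP_L = w: 4·6·L^(-1/3) = 6.
So L^(-1/3) = 0.25, which gives L = 64.

L* = 64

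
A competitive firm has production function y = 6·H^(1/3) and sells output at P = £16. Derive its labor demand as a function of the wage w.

H(w) = (32/w)^(3/2)

MP_H = (1/3)·6·H^(-2/3) = 2·H^(-2/3).
Setting P·MP_H = w: 32·H^(-2/3) = w.
Solving for H: H^(-2/3) = w/32, so H = (32/w)^(3/2).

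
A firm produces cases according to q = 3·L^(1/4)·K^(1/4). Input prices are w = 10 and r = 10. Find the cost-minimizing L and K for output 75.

Cost minimization requires the marginal rate of technical substitution to equal the input-price ratio: MP_L/MP_K = w/r.
Here MP_L/MP_K = (1/4)·(K/L)/(1/4) = (K/L). Setting this equal to 10/10 = 1 gives K = L.
Substituting into q = 75: 3·L^(1/4)·(L)^(1/4) = 75.
Solving, L = 625 and K = 625.

L* = 625, K* = 625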